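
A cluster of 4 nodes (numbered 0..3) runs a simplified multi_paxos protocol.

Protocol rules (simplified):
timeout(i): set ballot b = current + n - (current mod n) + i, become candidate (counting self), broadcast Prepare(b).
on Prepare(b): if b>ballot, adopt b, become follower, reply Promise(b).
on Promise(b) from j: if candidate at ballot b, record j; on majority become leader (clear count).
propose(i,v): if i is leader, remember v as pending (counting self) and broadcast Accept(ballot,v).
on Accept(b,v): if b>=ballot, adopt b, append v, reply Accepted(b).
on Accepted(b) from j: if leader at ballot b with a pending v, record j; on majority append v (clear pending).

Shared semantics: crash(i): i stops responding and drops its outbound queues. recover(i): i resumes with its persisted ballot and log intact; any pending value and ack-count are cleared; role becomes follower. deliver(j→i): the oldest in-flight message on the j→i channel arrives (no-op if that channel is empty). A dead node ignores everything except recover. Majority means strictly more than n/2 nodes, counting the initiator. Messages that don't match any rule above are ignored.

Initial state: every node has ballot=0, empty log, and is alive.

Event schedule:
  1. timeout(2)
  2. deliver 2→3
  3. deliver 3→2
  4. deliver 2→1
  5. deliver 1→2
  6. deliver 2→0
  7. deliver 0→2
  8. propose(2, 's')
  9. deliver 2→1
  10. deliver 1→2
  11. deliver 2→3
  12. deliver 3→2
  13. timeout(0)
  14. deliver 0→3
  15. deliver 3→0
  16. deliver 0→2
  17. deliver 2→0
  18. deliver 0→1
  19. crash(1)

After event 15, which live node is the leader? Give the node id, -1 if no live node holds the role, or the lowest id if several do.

[1] timeout(2) → N2(cand b6 [-])
[2] deliver 2→3 → N3(foll b6 [-])
[3] deliver 3→2 → ∅
[4] deliver 2→1 → N1(foll b6 [-])
[5] deliver 1→2 → N2(lead b6 [-])
[6] deliver 2→0 → N0(foll b6 [-])
[7] deliver 0→2 → ∅
[8] propose(2,'s') → ∅
[9] deliver 2→1 → N1(foll b6 [s])
[10] deliver 1→2 → ∅
[11] deliver 2→3 → N3(foll b6 [s])
[12] deliver 3→2 → N2(lead b6 [s])
[13] timeout(0) → N0(cand b8 [-])
[14] deliver 0→3 → N3(foll b8 [s])
[15] deliver 3→0 → ∅

2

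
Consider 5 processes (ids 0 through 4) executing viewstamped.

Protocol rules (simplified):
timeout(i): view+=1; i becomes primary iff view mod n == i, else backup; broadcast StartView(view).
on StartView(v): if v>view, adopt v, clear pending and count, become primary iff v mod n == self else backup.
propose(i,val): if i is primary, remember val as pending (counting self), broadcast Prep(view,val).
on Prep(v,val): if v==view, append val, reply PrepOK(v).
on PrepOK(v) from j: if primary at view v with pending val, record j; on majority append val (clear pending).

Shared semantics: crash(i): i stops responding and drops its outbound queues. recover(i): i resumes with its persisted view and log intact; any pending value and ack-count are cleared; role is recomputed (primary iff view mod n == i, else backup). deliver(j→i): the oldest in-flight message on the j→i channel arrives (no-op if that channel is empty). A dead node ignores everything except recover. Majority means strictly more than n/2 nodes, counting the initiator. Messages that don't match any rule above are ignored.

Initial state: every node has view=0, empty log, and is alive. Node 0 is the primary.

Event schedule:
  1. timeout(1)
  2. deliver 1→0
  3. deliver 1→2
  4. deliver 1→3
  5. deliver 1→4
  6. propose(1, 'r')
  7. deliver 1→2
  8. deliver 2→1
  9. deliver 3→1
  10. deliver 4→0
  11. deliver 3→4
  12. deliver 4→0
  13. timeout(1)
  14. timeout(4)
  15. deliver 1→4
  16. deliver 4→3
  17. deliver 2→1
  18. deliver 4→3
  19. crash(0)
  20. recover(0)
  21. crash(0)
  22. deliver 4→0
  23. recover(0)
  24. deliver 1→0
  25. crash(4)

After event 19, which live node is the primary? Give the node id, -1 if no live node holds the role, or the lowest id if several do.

-1

1. timeout(1):  <1:prim v1 ->
2. deliver 1→0:  <0:back v1 ->
3. deliver 1→2:  <2:back v1 ->
4. deliver 1→3:  <3:back v1 ->
5. deliver 1→4:  <4:back v1 ->
6. propose(1,'r'):  nop
7. deliver 1→2:  <2:back v1 r>
8. deliver 2→1:  nop
9. deliver 3→1:  nop
10. deliver 4→0:  nop
11. deliver 3→4:  nop
12. deliver 4→0:  nop
13. timeout(1):  <1:back v2 ->
14. timeout(4):  <4:back v2 ->
15. deliver 1→4:  nop
16. deliver 4→3:  <3:back v2 ->
17. deliver 2→1:  nop
18. deliver 4→3:  nop
19. crash(0):  <0:✗back v1 ->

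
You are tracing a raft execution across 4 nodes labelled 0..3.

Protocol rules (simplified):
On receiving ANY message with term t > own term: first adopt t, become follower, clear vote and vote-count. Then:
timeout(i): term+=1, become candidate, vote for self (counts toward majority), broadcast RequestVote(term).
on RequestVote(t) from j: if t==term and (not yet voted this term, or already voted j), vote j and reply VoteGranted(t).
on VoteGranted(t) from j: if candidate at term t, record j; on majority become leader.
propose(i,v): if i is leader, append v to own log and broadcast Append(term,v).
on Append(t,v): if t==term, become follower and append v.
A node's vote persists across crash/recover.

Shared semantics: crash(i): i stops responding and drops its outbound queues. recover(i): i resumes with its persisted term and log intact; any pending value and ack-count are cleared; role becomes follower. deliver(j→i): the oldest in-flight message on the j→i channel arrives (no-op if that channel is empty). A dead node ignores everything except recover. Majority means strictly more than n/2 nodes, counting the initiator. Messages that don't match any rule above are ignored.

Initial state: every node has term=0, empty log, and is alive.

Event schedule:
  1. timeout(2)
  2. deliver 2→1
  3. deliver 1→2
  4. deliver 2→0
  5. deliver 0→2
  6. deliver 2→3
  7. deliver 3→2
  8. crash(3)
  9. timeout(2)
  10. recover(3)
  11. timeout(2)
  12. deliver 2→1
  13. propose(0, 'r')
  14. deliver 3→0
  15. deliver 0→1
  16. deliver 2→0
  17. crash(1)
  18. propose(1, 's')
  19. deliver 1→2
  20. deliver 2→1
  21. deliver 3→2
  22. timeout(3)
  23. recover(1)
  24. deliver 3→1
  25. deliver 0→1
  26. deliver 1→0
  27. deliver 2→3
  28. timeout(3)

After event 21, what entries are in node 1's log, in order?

empty

after 1 — timeout(2): n2:cand/t1/[-]
after 2 — deliver 2→1: n1:foll/t1/[-]
after 3 — deliver 1→2: ·
after 4 — deliver 2→0: n0:foll/t1/[-]
after 5 — deliver 0→2: n2:lead/t1/[-]
after 6 — deliver 2→3: n3:foll/t1/[-]
after 7 — deliver 3→2: ·
after 8 — crash(3): n3:✗foll/t1/[-]
after 9 — timeout(2): n2:cand/t2/[-]
after 10 — recover(3): n3:foll/t1/[-]
after 11 — timeout(2): n2:cand/t3/[-]
after 12 — deliver 2→1: n1:foll/t2/[-]
after 13 — propose(0,'r'): ·
after 14 — deliver 3→0: ·
after 15 — deliver 0→1: ·
after 16 — deliver 2→0: n0:foll/t2/[-]
after 17 — crash(1): n1:✗foll/t2/[-]
after 18 — propose(1,'s'): ·
after 19 — deliver 1→2: ·
after 20 — deliver 2→1: ·
after 21 — deliver 3→2: ·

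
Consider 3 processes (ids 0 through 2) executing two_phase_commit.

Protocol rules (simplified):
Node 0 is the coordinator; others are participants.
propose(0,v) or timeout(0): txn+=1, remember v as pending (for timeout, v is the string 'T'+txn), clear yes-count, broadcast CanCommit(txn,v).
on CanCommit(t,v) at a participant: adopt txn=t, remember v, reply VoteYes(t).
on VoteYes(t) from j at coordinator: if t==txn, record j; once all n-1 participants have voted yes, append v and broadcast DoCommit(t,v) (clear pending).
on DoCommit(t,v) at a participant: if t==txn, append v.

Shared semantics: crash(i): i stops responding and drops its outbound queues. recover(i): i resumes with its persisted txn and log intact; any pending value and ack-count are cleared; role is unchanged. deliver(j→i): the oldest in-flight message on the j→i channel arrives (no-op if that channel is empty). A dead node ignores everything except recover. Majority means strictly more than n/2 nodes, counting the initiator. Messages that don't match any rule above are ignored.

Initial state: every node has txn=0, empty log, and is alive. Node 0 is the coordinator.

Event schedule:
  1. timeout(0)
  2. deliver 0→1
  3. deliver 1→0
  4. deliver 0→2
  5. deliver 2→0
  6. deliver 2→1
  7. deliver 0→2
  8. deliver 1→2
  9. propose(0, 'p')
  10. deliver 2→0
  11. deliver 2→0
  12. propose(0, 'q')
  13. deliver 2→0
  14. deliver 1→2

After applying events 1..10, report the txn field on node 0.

e1 timeout(0): 0[coor,t=1,-]
e2 deliver 0→1: 1[part,t=1,-]
e3 deliver 1→0: ·
e4 deliver 0→2: 2[part,t=1,-]
e5 deliver 2→0: 0[coor,t=1,T1]
e6 deliver 2→1: ·
e7 deliver 0→2: 2[part,t=1,T1]
e8 deliver 1→2: ·
e9 propose(0,'p'): 0[coor,t=2,T1]
e10 deliver 2→0: ·

2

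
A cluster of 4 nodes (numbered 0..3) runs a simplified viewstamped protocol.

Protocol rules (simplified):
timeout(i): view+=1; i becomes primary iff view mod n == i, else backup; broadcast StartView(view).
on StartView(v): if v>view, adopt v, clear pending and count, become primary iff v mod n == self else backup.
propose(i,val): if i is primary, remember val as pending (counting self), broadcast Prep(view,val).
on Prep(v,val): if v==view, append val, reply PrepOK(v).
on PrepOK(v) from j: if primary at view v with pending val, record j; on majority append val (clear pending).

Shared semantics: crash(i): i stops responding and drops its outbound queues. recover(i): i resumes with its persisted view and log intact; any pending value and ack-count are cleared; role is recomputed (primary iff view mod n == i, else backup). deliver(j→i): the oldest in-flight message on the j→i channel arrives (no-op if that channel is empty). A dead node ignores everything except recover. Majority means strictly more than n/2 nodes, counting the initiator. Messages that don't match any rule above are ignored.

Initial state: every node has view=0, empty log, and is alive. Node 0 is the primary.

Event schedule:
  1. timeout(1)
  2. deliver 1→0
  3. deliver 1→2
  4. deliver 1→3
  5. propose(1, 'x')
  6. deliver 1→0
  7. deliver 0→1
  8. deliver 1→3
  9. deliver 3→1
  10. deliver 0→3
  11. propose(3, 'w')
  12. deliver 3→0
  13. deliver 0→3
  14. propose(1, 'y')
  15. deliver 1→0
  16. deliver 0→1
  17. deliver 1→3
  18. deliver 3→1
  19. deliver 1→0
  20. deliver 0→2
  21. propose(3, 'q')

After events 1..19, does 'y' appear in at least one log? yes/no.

yes

step 1 timeout(1): 1={prim,v=1,log=-}
step 2 deliver 1→0: 0={back,v=1,log=-}
step 3 deliver 1→2: 2={back,v=1,log=-}
step 4 deliver 1→3: 3={back,v=1,log=-}
step 5 propose(1,'x'): —
step 6 deliver 1→0: 0={back,v=1,log=x}
step 7 deliver 0→1: —
step 8 deliver 1→3: 3={back,v=1,log=x}
step 9 deliver 3→1: 1={prim,v=1,log=x}
step 10 deliver 0→3: —
step 11 propose(3,'w'): —
step 12 deliver 3→0: —
step 13 deliver 0→3: —
step 14 propose(1,'y'): —
step 15 deliver 1→0: 0={back,v=1,log=x,y}
step 16 deliver 0→1: —
step 17 deliver 1→3: 3={back,v=1,log=x,y}
step 18 deliver 3→1: 1={prim,v=1,log=x,y}
step 19 deliver 1→0: —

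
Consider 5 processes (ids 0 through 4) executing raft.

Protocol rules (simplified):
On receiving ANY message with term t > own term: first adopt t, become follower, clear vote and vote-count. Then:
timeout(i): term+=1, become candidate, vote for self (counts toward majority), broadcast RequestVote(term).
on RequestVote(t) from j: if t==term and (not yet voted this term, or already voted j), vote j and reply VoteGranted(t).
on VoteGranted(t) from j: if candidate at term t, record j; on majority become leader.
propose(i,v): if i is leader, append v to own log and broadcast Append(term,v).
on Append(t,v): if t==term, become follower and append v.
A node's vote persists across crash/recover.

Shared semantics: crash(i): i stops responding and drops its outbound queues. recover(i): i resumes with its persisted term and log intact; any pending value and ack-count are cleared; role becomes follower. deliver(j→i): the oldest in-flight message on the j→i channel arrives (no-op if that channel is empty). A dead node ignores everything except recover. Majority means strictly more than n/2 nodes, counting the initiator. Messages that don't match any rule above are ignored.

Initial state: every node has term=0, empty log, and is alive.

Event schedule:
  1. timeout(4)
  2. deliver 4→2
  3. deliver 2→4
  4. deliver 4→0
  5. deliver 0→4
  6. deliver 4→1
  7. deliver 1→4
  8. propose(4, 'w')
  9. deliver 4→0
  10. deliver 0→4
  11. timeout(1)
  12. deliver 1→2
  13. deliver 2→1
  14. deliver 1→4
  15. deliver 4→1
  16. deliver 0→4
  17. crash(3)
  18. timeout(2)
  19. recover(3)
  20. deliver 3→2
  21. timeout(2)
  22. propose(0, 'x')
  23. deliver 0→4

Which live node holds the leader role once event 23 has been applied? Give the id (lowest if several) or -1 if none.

e1 timeout(4): 4[cand,t=1,-]
e2 deliver 4→2: 2[foll,t=1,-]
e3 deliver 2→4: ·
e4 deliver 4→0: 0[foll,t=1,-]
e5 deliver 0→4: 4[lead,t=1,-]
e6 deliver 4→1: 1[foll,t=1,-]
e7 deliver 1→4: ·
e8 propose(4,'w'): 4[lead,t=1,w]
e9 deliver 4→0: 0[foll,t=1,w]
e10 deliver 0→4: ·
e11 timeout(1): 1[cand,t=2,-]
e12 deliver 1→2: 2[foll,t=2,-]
e13 deliver 2→1: ·
e14 deliver 1→4: 4[foll,t=2,w]
e15 deliver 4→1: ·
e16 deliver 0→4: ·
e17 crash(3): 3[✗foll,t=0,-]
e18 timeout(2): 2[cand,t=3,-]
e19 recover(3): 3[foll,t=0,-]
e20 deliver 3→2: ·
e21 timeout(2): 2[cand,t=4,-]
e22 propose(0,'x'): ·
e23 deliver 0→4: ·

-1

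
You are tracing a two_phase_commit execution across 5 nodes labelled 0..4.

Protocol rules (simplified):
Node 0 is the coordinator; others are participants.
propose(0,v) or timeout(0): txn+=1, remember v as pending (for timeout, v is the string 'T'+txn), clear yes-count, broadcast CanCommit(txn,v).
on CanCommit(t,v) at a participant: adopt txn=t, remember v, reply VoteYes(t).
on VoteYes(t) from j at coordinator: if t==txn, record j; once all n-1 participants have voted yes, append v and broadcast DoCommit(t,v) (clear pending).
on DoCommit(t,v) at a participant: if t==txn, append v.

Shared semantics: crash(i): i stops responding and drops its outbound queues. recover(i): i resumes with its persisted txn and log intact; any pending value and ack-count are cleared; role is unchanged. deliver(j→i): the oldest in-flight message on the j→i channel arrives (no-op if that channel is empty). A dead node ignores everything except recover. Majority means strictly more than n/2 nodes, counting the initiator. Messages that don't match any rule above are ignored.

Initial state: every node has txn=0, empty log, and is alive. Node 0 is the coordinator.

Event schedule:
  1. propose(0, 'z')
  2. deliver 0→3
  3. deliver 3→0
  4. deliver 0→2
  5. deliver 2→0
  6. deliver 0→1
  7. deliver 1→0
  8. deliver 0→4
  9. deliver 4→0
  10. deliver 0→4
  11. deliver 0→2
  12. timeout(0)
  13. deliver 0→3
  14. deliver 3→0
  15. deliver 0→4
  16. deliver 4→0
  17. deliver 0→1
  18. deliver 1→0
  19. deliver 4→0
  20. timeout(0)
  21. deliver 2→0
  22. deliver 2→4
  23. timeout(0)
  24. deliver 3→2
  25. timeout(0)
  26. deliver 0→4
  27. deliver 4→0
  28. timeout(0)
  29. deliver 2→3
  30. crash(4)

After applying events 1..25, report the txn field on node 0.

5

e1 propose(0,'z'): 0[coor,t=1,-]
e2 deliver 0→3: 3[part,t=1,-]
e3 deliver 3→0: ·
e4 deliver 0→2: 2[part,t=1,-]
e5 deliver 2→0: ·
e6 deliver 0→1: 1[part,t=1,-]
e7 deliver 1→0: ·
e8 deliver 0→4: 4[part,t=1,-]
e9 deliver 4→0: 0[coor,t=1,z]
e10 deliver 0→4: 4[part,t=1,z]
e11 deliver 0→2: 2[part,t=1,z]
e12 timeout(0): 0[coor,t=2,z]
e13 deliver 0→3: 3[part,t=1,z]
e14 deliver 3→0: ·
e15 deliver 0→4: 4[part,t=2,z]
e16 deliver 4→0: ·
e17 deliver 0→1: 1[part,t=1,z]
e18 deliver 1→0: ·
e19 deliver 4→0: ·
e20 timeout(0): 0[coor,t=3,z]
e21 deliver 2→0: ·
e22 deliver 2→4: ·
e23 timeout(0): 0[coor,t=4,z]
e24 deliver 3→2: ·
e25 timeout(0): 0[coor,t=5,z]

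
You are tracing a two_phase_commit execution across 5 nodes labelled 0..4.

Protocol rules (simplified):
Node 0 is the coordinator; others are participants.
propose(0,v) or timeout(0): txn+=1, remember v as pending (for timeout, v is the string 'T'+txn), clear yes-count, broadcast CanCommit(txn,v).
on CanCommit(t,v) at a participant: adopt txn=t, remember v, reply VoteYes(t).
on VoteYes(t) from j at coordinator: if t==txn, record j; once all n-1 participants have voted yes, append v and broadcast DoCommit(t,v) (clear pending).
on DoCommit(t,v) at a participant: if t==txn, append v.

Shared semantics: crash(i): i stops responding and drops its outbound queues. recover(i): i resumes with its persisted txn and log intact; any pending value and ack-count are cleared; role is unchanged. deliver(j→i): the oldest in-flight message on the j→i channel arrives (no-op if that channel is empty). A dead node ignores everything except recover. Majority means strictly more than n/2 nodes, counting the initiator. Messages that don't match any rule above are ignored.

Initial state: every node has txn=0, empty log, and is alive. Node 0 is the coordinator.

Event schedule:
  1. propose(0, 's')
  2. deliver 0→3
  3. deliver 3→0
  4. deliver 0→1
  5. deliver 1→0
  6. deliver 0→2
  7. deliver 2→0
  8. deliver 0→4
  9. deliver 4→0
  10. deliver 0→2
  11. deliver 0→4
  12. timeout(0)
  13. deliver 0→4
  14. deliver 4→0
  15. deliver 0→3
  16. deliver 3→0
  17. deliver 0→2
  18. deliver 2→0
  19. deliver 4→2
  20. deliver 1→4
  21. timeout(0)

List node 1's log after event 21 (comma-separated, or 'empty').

1. propose(0,'s'):  <0:coor t1 ->
2. deliver 0→3:  <3:part t1 ->
3. deliver 3→0:  nop
4. deliver 0→1:  <1:part t1 ->
5. deliver 1→0:  nop
6. deliver 0→2:  <2:part t1 ->
7. deliver 2→0:  nop
8. deliver 0→4:  <4:part t1 ->
9. deliver 4→0:  <0:coor t1 s>
10. deliver 0→2:  <2:part t1 s>
11. deliver 0→4:  <4:part t1 s>
12. timeout(0):  <0:coor t2 s>
13. deliver 0→4:  <4:part t2 s>
14. deliver 4→0:  nop
15. deliver 0→3:  <3:part t1 s>
16. deliver 3→0:  nop
17. deliver 0→2:  <2:part t2 s>
18. deliver 2→0:  nop
19. deliver 4→2:  nop
20. deliver 1→4:  nop
21. timeout(0):  <0:coor t3 s>

empty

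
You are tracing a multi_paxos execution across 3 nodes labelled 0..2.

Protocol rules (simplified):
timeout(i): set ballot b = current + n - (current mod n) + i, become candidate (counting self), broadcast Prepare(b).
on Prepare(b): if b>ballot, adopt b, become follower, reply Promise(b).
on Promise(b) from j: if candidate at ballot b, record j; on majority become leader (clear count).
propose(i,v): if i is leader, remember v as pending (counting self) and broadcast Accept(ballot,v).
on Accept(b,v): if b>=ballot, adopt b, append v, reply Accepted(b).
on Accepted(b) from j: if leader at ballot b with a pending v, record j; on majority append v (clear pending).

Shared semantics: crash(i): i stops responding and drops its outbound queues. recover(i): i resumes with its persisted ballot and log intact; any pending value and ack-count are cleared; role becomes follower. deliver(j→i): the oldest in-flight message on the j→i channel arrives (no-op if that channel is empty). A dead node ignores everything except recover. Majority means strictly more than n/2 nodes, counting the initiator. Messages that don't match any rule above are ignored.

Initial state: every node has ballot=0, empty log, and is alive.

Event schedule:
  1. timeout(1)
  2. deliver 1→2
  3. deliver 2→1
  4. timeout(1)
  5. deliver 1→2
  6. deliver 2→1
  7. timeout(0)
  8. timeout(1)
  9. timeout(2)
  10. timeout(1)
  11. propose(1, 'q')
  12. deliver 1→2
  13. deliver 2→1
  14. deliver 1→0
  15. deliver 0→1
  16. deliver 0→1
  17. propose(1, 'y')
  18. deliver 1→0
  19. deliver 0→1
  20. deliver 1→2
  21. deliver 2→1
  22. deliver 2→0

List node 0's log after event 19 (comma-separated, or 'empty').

empty

step 1 timeout(1): 1={cand,b=4,log=-}
step 2 deliver 1→2: 2={foll,b=4,log=-}
step 3 deliver 2→1: 1={lead,b=4,log=-}
step 4 timeout(1): 1={cand,b=7,log=-}
step 5 deliver 1→2: 2={foll,b=7,log=-}
step 6 deliver 2→1: 1={lead,b=7,log=-}
step 7 timeout(0): 0={cand,b=3,log=-}
step 8 timeout(1): 1={cand,b=10,log=-}
step 9 timeout(2): 2={cand,b=11,log=-}
step 10 timeout(1): 1={cand,b=13,log=-}
step 11 propose(1,'q'): —
step 12 deliver 1→2: —
step 13 deliver 2→1: —
step 14 deliver 1→0: 0={foll,b=4,log=-}
step 15 deliver 0→1: —
step 16 deliver 0→1: —
step 17 propose(1,'y'): —
step 18 deliver 1→0: 0={foll,b=7,log=-}
step 19 deliver 0→1: —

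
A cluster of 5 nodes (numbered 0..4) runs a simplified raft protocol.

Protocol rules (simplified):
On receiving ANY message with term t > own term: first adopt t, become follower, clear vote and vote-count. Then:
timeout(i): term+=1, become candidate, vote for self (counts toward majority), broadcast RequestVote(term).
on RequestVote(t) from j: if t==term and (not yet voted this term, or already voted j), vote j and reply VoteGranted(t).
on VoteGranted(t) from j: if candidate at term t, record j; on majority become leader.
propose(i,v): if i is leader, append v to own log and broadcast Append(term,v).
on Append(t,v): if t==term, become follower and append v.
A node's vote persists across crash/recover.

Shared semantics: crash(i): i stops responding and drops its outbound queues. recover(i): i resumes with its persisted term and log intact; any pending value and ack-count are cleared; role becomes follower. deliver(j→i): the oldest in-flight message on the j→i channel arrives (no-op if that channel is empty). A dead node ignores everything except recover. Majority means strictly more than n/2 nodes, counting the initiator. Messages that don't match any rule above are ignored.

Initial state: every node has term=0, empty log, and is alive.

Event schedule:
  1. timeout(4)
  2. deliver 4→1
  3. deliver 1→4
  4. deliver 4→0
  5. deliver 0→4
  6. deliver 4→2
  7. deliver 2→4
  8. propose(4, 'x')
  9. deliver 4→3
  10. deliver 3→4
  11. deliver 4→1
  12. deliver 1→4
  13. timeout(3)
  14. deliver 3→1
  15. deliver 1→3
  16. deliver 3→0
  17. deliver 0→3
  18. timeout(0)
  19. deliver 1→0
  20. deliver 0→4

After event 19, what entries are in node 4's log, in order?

1. timeout(4):  <4:cand t1 ->
2. deliver 4→1:  <1:foll t1 ->
3. deliver 1→4:  nop
4. deliver 4→0:  <0:foll t1 ->
5. deliver 0→4:  <4:lead t1 ->
6. deliver 4→2:  <2:foll t1 ->
7. deliver 2→4:  nop
8. propose(4,'x'):  <4:lead t1 x>
9. deliver 4→3:  <3:foll t1 ->
10. deliver 3→4:  nop
11. deliver 4→1:  <1:foll t1 x>
12. deliver 1→4:  nop
13. timeout(3):  <3:cand t2 ->
14. deliver 3→1:  <1:foll t2 x>
15. deliver 1→3:  nop
16. deliver 3→0:  <0:foll t2 ->
17. deliver 0→3:  <3:lead t2 ->
18. timeout(0):  <0:cand t3 ->
19. deliver 1→0:  nop

x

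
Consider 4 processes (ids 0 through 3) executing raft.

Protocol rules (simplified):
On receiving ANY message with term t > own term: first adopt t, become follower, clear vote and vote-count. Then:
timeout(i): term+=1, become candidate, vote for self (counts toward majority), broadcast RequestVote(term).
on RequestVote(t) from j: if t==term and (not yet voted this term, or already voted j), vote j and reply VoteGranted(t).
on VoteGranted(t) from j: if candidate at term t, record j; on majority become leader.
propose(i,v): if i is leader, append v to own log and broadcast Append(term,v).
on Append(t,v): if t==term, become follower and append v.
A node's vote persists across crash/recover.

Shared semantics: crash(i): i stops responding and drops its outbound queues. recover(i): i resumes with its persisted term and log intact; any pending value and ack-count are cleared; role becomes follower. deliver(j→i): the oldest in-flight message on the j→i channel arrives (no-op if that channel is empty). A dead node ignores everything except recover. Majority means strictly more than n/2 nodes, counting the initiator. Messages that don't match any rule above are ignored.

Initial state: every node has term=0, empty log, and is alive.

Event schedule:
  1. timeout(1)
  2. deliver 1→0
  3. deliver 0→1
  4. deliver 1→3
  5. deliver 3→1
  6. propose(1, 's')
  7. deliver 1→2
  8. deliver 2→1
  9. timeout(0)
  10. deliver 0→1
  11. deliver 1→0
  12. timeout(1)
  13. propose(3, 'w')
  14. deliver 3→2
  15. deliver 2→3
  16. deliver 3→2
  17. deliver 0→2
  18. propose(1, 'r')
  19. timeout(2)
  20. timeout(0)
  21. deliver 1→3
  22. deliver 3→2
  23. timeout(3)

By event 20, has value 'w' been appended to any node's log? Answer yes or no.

no

e1 timeout(1): 1[cand,t=1,-]
e2 deliver 1→0: 0[foll,t=1,-]
e3 deliver 0→1: ·
e4 deliver 1→3: 3[foll,t=1,-]
e5 deliver 3→1: 1[lead,t=1,-]
e6 propose(1,'s'): 1[lead,t=1,s]
e7 deliver 1→2: 2[foll,t=1,-]
e8 deliver 2→1: ·
e9 timeout(0): 0[cand,t=2,-]
e10 deliver 0→1: 1[foll,t=2,s]
e11 deliver 1→0: ·
e12 timeout(1): 1[cand,t=3,s]
e13 propose(3,'w'): ·
e14 deliver 3→2: ·
e15 deliver 2→3: ·
e16 deliver 3→2: ·
e17 deliver 0→2: 2[foll,t=2,-]
e18 propose(1,'r'): ·
e19 timeout(2): 2[cand,t=3,-]
e20 timeout(0): 0[cand,t=3,-]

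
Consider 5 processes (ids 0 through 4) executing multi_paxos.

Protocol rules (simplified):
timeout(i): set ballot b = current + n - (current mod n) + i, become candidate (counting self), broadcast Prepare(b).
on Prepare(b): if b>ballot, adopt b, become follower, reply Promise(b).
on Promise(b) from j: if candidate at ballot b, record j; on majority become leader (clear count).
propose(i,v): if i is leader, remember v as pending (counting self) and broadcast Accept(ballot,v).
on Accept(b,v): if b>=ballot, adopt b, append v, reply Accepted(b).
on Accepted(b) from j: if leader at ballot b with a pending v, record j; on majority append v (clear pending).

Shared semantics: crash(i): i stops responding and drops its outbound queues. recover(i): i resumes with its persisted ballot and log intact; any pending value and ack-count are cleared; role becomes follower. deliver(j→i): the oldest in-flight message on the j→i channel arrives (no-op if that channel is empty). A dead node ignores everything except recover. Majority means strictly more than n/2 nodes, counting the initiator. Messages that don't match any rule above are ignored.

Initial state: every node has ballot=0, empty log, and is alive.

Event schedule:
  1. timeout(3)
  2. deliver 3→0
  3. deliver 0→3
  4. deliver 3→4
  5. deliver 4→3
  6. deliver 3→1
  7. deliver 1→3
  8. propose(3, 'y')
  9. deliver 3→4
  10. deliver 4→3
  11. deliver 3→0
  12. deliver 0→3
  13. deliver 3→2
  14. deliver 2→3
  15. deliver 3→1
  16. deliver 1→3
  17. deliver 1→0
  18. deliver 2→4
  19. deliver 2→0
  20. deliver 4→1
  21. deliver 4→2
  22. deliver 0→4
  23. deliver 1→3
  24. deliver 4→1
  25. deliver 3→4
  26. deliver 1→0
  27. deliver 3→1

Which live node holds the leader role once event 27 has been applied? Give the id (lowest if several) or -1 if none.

3

[1] timeout(3) → N3(cand b8 [-])
[2] deliver 3→0 → N0(foll b8 [-])
[3] deliver 0→3 → ∅
[4] deliver 3→4 → N4(foll b8 [-])
[5] deliver 4→3 → N3(lead b8 [-])
[6] deliver 3→1 → N1(foll b8 [-])
[7] deliver 1→3 → ∅
[8] propose(3,'y') → ∅
[9] deliver 3→4 → N4(foll b8 [y])
[10] deliver 4→3 → ∅
[11] deliver 3→0 → N0(foll b8 [y])
[12] deliver 0→3 → N3(lead b8 [y])
[13] deliver 3→2 → N2(foll b8 [-])
[14] deliver 2→3 → ∅
[15] deliver 3→1 → N1(foll b8 [y])
[16] deliver 1→3 → ∅
[17] deliver 1→0 → ∅
[18] deliver 2→4 → ∅
[19] deliver 2→0 → ∅
[20] deliver 4→1 → ∅
[21] deliver 4→2 → ∅
[22] deliver 0→4 → ∅
[23] deliver 1→3 → ∅
[24] deliver 4→1 → ∅
[25] deliver 3→4 → ∅
[26] deliver 1→0 → ∅
[27] deliver 3→1 → ∅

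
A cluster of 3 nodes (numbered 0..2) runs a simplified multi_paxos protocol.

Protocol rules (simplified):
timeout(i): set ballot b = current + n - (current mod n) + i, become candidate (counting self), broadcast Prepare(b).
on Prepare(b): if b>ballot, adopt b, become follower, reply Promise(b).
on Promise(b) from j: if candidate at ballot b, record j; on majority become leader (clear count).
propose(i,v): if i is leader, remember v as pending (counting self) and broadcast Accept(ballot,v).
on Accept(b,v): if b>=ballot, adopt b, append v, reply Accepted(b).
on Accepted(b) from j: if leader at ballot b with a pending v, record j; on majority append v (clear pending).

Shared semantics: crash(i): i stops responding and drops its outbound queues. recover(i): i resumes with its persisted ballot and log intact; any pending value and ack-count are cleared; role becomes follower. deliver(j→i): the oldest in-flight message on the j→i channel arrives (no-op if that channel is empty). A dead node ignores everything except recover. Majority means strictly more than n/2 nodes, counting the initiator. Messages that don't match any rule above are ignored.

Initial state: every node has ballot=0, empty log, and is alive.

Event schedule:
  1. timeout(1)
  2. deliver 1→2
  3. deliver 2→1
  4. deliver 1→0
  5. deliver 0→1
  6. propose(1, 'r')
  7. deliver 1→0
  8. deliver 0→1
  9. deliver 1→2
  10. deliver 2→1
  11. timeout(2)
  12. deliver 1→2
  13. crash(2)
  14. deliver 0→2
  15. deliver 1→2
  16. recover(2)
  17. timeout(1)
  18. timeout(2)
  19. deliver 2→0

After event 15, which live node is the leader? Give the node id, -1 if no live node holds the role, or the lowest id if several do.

1

after 1 — timeout(1): n1:cand/b4/[-]
after 2 — deliver 1→2: n2:foll/b4/[-]
after 3 — deliver 2→1: n1:lead/b4/[-]
after 4 — deliver 1→0: n0:foll/b4/[-]
after 5 — deliver 0→1: ·
after 6 — propose(1,'r'): ·
after 7 — deliver 1→0: n0:foll/b4/[r]
after 8 — deliver 0→1: n1:lead/b4/[r]
after 9 — deliver 1→2: n2:foll/b4/[r]
after 10 — deliver 2→1: ·
after 11 — timeout(2): n2:cand/b8/[r]
after 12 — deliver 1→2: ·
after 13 — crash(2): n2:✗cand/b8/[r]
after 14 — deliver 0→2: ·
after 15 — deliver 1→2: ·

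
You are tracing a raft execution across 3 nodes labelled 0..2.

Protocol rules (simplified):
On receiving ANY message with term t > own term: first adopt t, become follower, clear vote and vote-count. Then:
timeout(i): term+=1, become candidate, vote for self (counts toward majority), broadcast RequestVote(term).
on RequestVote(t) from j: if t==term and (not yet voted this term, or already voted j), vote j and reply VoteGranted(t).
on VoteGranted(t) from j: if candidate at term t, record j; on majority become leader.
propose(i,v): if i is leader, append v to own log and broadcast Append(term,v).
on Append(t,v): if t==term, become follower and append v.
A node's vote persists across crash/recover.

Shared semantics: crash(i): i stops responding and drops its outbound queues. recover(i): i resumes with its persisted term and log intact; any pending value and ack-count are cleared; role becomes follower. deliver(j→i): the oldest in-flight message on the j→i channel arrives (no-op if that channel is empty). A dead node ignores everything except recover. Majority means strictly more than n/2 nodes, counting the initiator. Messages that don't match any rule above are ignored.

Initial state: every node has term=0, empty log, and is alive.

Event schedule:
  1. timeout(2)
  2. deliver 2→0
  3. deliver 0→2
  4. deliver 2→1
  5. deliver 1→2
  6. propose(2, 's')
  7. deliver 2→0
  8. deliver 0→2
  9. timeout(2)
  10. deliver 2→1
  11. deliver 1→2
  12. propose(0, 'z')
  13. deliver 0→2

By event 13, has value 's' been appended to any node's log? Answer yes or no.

1. timeout(2):  <2:cand t1 ->
2. deliver 2→0:  <0:foll t1 ->
3. deliver 0→2:  <2:lead t1 ->
4. deliver 2→1:  <1:foll t1 ->
5. deliver 1→2:  nop
6. propose(2,'s'):  <2:lead t1 s>
7. deliver 2→0:  <0:foll t1 s>
8. deliver 0→2:  nop
9. timeout(2):  <2:cand t2 s>
10. deliver 2→1:  <1:foll t1 s>
11. deliver 1→2:  nop
12. propose(0,'z'):  nop
13. deliver 0→2:  nop

yes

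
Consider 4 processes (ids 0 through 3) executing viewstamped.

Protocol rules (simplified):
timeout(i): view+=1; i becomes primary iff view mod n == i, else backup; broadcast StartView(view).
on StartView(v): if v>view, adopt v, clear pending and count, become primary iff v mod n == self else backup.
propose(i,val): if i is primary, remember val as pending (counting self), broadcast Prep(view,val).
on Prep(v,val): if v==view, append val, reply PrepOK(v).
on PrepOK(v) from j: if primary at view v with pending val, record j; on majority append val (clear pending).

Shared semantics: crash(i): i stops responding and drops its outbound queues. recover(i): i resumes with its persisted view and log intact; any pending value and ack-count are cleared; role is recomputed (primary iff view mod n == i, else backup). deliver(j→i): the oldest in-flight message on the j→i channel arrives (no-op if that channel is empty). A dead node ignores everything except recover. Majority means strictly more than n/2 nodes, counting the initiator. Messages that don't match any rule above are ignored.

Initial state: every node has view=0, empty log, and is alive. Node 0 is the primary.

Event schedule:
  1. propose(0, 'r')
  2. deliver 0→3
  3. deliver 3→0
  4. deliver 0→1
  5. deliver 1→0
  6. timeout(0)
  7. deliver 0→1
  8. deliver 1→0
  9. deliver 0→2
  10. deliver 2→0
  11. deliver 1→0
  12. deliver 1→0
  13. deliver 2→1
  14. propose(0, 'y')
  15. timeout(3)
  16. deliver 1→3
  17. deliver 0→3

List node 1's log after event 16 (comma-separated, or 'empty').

e1 propose(0,'r'): ·
e2 deliver 0→3: 3[back,v=0,r]
e3 deliver 3→0: ·
e4 deliver 0→1: 1[back,v=0,r]
e5 deliver 1→0: 0[prim,v=0,r]
e6 timeout(0): 0[back,v=1,r]
e7 deliver 0→1: 1[prim,v=1,r]
e8 deliver 1→0: ·
e9 deliver 0→2: 2[back,v=0,r]
e10 deliver 2→0: ·
e11 deliver 1→0: ·
e12 deliver 1→0: ·
e13 deliver 2→1: ·
e14 propose(0,'y'): ·
e15 timeout(3): 3[back,v=1,r]
e16 deliver 1→3: ·

r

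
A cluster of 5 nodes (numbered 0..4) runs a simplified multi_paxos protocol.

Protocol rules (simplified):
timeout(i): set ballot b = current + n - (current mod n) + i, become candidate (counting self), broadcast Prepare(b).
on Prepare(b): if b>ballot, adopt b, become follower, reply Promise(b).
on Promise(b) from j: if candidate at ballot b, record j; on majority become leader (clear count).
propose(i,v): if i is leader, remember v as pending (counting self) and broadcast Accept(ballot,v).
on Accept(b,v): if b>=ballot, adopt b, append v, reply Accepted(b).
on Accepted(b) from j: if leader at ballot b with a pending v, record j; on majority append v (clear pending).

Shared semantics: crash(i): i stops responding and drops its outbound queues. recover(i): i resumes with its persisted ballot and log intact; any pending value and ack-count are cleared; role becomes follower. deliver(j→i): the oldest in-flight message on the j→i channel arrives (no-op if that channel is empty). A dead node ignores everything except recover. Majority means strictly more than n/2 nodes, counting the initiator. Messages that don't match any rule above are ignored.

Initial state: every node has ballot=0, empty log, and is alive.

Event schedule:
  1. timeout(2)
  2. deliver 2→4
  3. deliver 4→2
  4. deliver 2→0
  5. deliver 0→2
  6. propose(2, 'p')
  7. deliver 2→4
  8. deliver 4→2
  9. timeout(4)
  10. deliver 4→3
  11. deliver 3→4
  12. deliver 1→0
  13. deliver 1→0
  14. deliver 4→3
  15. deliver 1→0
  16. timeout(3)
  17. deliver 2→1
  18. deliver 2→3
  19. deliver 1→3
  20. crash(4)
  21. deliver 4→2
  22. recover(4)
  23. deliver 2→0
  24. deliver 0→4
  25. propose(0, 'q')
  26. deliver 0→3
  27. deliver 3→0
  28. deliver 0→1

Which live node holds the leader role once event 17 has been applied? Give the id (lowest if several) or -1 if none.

2

1. timeout(2):  <2:cand b7 ->
2. deliver 2→4:  <4:foll b7 ->
3. deliver 4→2:  nop
4. deliver 2→0:  <0:foll b7 ->
5. deliver 0→2:  <2:lead b7 ->
6. propose(2,'p'):  nop
7. deliver 2→4:  <4:foll b7 p>
8. deliver 4→2:  nop
9. timeout(4):  <4:cand b14 p>
10. deliver 4→3:  <3:foll b14 ->
11. deliver 3→4:  nop
12. deliver 1→0:  nop
13. deliver 1→0:  nop
14. deliver 4→3:  nop
15. deliver 1→0:  nop
16. timeout(3):  <3:cand b18 ->
17. deliver 2→1:  <1:foll b7 ->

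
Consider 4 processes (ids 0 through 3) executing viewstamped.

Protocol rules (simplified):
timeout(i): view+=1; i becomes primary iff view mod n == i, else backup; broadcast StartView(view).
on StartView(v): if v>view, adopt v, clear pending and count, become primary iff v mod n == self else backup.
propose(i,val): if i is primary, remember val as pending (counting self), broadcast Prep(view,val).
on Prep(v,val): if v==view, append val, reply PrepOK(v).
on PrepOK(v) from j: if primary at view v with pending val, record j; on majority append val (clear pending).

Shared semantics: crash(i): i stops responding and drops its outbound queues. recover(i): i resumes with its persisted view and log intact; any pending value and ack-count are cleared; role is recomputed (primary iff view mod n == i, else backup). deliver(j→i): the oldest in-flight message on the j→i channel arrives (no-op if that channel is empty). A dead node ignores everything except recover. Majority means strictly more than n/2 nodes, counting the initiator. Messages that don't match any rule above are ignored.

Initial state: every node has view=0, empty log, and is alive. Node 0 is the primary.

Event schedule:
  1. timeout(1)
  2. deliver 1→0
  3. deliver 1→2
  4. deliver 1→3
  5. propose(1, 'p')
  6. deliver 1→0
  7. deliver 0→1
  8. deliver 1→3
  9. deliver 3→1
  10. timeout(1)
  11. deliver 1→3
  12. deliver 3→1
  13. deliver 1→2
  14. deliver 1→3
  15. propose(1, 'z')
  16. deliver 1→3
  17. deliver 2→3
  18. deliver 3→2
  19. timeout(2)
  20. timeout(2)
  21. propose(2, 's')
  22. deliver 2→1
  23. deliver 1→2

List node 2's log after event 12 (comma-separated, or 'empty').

e1 timeout(1): 1[prim,v=1,-]
e2 deliver 1→0: 0[back,v=1,-]
e3 deliver 1→2: 2[back,v=1,-]
e4 deliver 1→3: 3[back,v=1,-]
e5 propose(1,'p'): ·
e6 deliver 1→0: 0[back,v=1,p]
e7 deliver 0→1: ·
e8 deliver 1→3: 3[back,v=1,p]
e9 deliver 3→1: 1[prim,v=1,p]
e10 timeout(1): 1[back,v=2,p]
e11 deliver 1→3: 3[back,v=2,p]
e12 deliver 3→1: ·

empty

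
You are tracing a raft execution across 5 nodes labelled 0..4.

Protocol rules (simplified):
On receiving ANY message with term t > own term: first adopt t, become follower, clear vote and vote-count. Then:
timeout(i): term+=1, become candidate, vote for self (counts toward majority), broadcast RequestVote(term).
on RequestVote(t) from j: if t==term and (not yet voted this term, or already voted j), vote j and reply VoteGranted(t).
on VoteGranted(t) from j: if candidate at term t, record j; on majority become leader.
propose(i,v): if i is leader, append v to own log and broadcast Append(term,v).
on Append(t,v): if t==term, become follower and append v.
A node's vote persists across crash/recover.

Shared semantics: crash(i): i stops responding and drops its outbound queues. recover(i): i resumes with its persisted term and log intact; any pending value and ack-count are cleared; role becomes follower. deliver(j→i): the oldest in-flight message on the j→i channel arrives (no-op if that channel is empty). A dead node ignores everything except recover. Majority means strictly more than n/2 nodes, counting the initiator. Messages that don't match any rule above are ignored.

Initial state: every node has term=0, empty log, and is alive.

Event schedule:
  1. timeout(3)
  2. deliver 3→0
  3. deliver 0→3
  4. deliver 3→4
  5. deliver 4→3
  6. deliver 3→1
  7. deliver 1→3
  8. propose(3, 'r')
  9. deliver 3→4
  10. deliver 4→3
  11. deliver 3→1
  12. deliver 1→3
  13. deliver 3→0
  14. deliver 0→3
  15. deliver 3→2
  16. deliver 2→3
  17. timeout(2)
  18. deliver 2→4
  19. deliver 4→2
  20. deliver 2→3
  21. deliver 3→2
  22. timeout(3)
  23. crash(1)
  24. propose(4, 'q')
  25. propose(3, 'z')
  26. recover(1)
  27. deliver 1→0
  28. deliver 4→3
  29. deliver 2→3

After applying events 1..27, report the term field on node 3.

3

step 1 timeout(3): 3={cand,t=1,log=-}
step 2 deliver 3→0: 0={foll,t=1,log=-}
step 3 deliver 0→3: —
step 4 deliver 3→4: 4={foll,t=1,log=-}
step 5 deliver 4→3: 3={lead,t=1,log=-}
step 6 deliver 3→1: 1={foll,t=1,log=-}
step 7 deliver 1→3: —
step 8 propose(3,'r'): 3={lead,t=1,log=r}
step 9 deliver 3→4: 4={foll,t=1,log=r}
step 10 deliver 4→3: —
step 11 deliver 3→1: 1={foll,t=1,log=r}
step 12 deliver 1→3: —
step 13 deliver 3→0: 0={foll,t=1,log=r}
step 14 deliver 0→3: —
step 15 deliver 3→2: 2={foll,t=1,log=-}
step 16 deliver 2→3: —
step 17 timeout(2): 2={cand,t=2,log=-}
step 18 deliver 2→4: 4={foll,t=2,log=r}
step 19 deliver 4→2: —
step 20 deliver 2→3: 3={foll,t=2,log=r}
step 21 deliver 3→2: —
step 22 timeout(3): 3={cand,t=3,log=r}
step 23 crash(1): 1={✗foll,t=1,log=r}
step 24 propose(4,'q'): —
step 25 propose(3,'z'): —
step 26 recover(1): 1={foll,t=1,log=r}
step 27 deliver 1→0: —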